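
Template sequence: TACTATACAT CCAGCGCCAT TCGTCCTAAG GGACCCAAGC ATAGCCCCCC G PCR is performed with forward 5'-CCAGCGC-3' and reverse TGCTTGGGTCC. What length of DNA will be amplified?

31 bp

Scanning the template, CCAGCGC occurs at positions 11–17; this primer anneals to the bottom strand there with its 3' end pointing downstream.
Taking the reverse complement of TGCTTGGGTCC gives GGACCCAAGCA, found at positions 31–41 on the template; the primer anneals here to the top strand with its 3' end pointing upstream.
The product runs from position 11 to position 41, so its length is 41 − 11 + 1 = 31 bp.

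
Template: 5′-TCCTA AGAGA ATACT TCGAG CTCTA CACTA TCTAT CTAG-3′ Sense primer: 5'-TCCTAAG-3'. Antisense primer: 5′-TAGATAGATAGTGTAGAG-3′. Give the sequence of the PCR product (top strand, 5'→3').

Scanning the template, TCCTAAG occurs at positions 1–7; this primer anneals to the bottom strand there with its 3' end pointing downstream.
Reverse complement of the reverse primer: CTCTACACTATCTATCTA. This occurs on the top strand at positions 21–38.
The product is the template from position 1 through 38 (38 bp).

5'-TCCTAAGAGAATACTTCGAGCTCTACACTATCTATCTA-3'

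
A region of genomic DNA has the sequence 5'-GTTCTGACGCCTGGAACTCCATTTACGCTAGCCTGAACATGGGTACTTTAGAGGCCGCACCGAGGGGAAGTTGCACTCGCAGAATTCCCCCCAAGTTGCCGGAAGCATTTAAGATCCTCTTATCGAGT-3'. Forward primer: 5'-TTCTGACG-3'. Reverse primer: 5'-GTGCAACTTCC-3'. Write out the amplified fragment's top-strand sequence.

Forward primer TTCTGACG is found on the top strand at positions 2–9.
Taking the reverse complement of GTGCAACTTCC gives GGAAGTTGCAC, found at positions 66–76 on the template; the primer anneals here to the top strand with its 3' end pointing upstream.
The product is the template from position 2 through 76 (75 bp).

5'-TTCTGACGCCTGGAACTCCATTTACGCTAGCCTGAACATGGGTACTTTAGAGGCCGCACCGAGGGGAAGTTGCAC-3'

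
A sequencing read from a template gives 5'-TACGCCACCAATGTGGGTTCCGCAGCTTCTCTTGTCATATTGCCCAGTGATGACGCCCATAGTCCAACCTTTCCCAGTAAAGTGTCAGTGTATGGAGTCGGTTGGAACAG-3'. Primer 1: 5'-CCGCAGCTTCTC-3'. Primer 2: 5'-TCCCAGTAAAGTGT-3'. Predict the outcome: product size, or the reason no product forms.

No product — both primers anneal to the same strand and extend in the same direction.

Primer 1 (CCGCAGCTTCTC) matches the top strand at positions 20–31 (3' end points downstream).
Primer 2 (TCCCAGTAAAGTGT) also matches the top strand directly, at positions 72–85 — its reverse complement ACACTTTACTGGGA is not present.
Both primers anneal to the bottom strand with 3' ends pointing the same way, so neither can prime synthesis back toward the other.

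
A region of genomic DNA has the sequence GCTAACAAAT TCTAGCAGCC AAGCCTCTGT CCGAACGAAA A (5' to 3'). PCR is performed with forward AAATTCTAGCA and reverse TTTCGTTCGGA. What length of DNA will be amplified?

The forward primer matches the template at positions 7–17.
Reverse complement of the reverse primer: TCCGAACGAAA. This occurs on the top strand at positions 30–40.
The product runs from position 7 to position 40, so its length is 40 − 7 + 1 = 34 bp.

34 bp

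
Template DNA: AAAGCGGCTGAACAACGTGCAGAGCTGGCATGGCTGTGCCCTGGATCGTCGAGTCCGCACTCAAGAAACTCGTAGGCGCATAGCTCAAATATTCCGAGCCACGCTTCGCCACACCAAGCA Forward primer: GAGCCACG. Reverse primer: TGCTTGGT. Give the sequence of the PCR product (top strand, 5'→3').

The forward primer matches the template at positions 96–103.
The reverse primer's reverse complement is ACCAAGCA, which matches the template at positions 113–120.
The product is the template from position 96 through 120 (25 bp).

5'-GAGCCACGCTTCGCCACACCAAGCA-3'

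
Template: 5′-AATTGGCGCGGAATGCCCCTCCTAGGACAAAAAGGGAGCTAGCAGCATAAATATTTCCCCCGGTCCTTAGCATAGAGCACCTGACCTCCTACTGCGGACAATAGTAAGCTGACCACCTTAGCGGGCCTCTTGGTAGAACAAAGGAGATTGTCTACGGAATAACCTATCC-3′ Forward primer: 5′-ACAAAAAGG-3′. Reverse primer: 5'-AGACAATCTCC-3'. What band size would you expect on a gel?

127 bp

The forward primer matches the template at positions 27–35.
Taking the reverse complement of AGACAATCTCC gives GGAGATTGTCT, found at positions 143–153 on the template; the primer anneals here to the top strand with its 3' end pointing upstream.
Amplicon spans positions 27–153: 127 bp.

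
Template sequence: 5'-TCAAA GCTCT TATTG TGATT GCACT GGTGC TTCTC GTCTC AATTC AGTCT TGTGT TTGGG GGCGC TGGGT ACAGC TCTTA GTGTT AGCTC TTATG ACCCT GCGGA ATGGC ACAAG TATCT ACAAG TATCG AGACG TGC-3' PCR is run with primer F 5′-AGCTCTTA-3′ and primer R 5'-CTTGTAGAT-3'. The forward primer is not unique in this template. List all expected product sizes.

The forward primer AGCTCTTA matches the top strand at positions 5–12, 73–80, 86–93.
The reverse primer's reverse complement is ATCTACAAG, matching at positions 117–125.
Each forward site pairs with the reverse site to give a product ending at position 125: sizes 121, 53, 40 bp.

121 bp, 53 bp, 40 bp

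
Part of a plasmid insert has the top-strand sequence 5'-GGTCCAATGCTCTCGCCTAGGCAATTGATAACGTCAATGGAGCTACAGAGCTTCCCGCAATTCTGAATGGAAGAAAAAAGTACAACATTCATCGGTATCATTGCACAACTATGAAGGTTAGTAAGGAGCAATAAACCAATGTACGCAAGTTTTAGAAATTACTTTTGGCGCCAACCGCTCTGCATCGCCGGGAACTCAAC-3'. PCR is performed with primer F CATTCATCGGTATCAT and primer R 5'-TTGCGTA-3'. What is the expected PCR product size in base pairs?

63 bp

The forward primer matches the template at positions 86–101.
Taking the reverse complement of TTGCGTA gives TACGCAA, found at positions 142–148 on the template; the primer anneals here to the top strand with its 3' end pointing upstream.
Product length = (reverse-primer end) − (forward-primer start) + 1 = 148 − 86 + 1 = 63 bp.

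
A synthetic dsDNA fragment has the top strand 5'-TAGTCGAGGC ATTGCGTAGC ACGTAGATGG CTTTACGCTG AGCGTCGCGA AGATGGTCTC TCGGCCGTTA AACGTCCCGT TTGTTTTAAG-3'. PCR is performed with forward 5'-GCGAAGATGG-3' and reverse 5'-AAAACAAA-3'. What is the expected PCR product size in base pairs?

Forward primer GCGAAGATGG is found on the top strand at positions 47–56.
The reverse primer's reverse complement is TTTGTTTT, which matches the template at positions 80–87.
Amplicon spans positions 47–87: 41 bp.

41 bp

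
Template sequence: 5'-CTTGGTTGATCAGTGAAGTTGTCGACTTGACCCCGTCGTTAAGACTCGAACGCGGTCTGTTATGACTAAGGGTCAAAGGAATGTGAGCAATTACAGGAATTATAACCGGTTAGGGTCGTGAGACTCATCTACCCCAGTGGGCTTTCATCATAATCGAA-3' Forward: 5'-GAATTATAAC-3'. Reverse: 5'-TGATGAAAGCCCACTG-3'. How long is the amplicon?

54 bp

Forward primer GAATTATAAC is found on the top strand at positions 97–106.
Taking the reverse complement of TGATGAAAGCCCACTG gives CAGTGGGCTTTCATCA, found at positions 135–150 on the template; the primer anneals here to the top strand with its 3' end pointing upstream.
Product length = (reverse-primer end) − (forward-primer start) + 1 = 150 − 97 + 1 = 54 bp.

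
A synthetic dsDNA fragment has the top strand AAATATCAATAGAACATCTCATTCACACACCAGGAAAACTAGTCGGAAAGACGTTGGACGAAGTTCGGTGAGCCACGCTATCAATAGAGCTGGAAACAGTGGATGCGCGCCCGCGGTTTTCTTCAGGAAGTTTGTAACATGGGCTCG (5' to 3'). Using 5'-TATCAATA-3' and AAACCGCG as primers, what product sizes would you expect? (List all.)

116 bp, 41 bp

The forward primer TATCAATA matches the top strand at positions 4–11, 79–86.
The reverse primer's reverse complement is CGCGGTTT, matching at positions 112–119.
Each forward site pairs with the reverse site to give a product ending at position 119: sizes 116, 41 bp.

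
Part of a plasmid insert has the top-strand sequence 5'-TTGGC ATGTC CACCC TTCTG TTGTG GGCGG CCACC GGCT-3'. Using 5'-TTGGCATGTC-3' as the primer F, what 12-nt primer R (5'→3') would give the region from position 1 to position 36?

5'-CGGTGGCCGCCC-3'

The product's 3' end on the top strand is position 36.
The reverse primer anneals to the top strand over positions 25–36, i.e. to GGGCGGCCACCG.
Its sequence written 5'→3' is the reverse complement: CGGTGGCCGCCC.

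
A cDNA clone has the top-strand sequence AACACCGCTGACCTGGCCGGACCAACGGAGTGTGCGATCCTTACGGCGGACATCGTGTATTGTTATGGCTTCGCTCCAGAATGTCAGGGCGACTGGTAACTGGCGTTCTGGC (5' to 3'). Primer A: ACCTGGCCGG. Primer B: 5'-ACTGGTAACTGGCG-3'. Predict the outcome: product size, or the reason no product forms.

No product — both primers anneal to the same strand and extend in the same direction.

Primer A (ACCTGGCCGG) matches the top strand at positions 11–20 (3' end points downstream).
Primer B (ACTGGTAACTGGCG) also matches the top strand directly, at positions 92–105 — its reverse complement CGCCAGTTACCAGT is not present.
Both primers anneal to the bottom strand with 3' ends pointing the same way, so neither can prime synthesis back toward the other.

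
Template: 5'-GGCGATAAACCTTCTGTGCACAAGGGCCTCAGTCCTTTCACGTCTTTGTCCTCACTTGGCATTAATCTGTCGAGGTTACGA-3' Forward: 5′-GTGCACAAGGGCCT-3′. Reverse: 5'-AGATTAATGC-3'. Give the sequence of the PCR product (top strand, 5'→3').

5'-GTGCACAAGGGCCTCAGTCCTTTCACGTCTTTGTCCTCACTTGGCATTAATCT-3'

Scanning the template, GTGCACAAGGGCCT occurs at positions 16–29; this primer anneals to the bottom strand there with its 3' end pointing downstream.
Taking the reverse complement of AGATTAATGC gives GCATTAATCT, found at positions 59–68 on the template; the primer anneals here to the top strand with its 3' end pointing upstream.
The product is the template from position 16 through 68 (53 bp).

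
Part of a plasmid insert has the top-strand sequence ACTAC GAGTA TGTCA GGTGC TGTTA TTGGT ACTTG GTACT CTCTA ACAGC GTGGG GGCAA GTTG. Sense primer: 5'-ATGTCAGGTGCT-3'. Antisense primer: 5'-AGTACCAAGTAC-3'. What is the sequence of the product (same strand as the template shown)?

The forward primer matches the template at positions 10–21.
Taking the reverse complement of AGTACCAAGTAC gives GTACTTGGTACT, found at positions 29–40 on the template; the primer anneals here to the top strand with its 3' end pointing upstream.
The product is the template from position 10 through 40 (31 bp).

5'-ATGTCAGGTGCTGTTATTGGTACTTGGTACT-3'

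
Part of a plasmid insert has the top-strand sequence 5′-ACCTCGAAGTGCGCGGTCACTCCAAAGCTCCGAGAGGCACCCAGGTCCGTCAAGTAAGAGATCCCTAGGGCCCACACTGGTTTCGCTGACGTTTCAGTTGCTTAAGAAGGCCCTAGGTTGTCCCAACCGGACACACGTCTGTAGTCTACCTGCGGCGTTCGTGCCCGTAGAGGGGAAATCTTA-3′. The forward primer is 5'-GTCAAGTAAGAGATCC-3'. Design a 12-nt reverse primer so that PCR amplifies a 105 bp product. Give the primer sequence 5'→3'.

The forward primer binds at positions 49–64, so a 105 bp product ends at position 49 + 105 − 1 = 153.
The reverse primer anneals to the top strand over positions 142–153, i.e. to TAGTCTACCTGC.
Its sequence written 5'→3' is the reverse complement: GCAGGTAGACTA.

5'-GCAGGTAGACTA-3'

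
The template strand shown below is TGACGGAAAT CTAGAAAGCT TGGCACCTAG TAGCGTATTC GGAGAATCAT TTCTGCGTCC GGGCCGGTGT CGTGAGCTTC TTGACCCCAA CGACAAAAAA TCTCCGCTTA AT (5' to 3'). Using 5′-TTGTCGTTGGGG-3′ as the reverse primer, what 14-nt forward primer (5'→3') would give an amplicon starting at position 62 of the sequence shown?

The reverse primer's reverse complement CCCCAACGACAA matches the template at positions 85–96; the product starts at position 62.
The forward primer is identical to the top strand over positions 62–75: GGCCGGTGTCGTGA.

5'-GGCCGGTGTCGTGA-3'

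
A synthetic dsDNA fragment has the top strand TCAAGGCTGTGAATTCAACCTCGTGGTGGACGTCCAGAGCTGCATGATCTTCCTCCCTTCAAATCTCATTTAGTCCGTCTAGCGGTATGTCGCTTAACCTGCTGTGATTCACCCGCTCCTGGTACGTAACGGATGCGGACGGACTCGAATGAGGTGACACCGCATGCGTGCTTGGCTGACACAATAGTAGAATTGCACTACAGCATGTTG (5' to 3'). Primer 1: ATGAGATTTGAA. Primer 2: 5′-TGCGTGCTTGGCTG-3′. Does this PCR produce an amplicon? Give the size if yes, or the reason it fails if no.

Primer 1 (ATGAGATTTGAA) has reverse complement TTCAAATCTCAT, which matches the top strand at positions 58–69; primer 1 anneals to the top strand there with its 3' end pointing upstream toward position 58.
Primer 2 (TGCGTGCTTGGCTG) matches the top strand directly at positions 165–178; it anneals to the bottom strand with its 3' end pointing downstream toward position 178.
The 3' ends diverge (primer 1 extends toward position 1, primer 2 toward position 210), so the primers never converge on a shared product.

No product — the primers' 3' ends point away from each other.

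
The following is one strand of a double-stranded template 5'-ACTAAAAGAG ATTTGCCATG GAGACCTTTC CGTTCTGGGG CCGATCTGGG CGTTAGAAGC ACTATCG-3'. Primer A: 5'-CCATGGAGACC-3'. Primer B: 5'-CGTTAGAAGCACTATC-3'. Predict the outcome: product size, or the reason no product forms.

Primer A (CCATGGAGACC) matches the top strand at positions 16–26 (3' end points downstream).
Primer B (CGTTAGAAGCACTATC) also matches the top strand directly, at positions 51–66 — its reverse complement GATAGTGCTTCTAACG is not present.
Both primers anneal to the bottom strand with 3' ends pointing the same way, so neither can prime synthesis back toward the other.

No product — both primers anneal to the same strand and extend in the same direction.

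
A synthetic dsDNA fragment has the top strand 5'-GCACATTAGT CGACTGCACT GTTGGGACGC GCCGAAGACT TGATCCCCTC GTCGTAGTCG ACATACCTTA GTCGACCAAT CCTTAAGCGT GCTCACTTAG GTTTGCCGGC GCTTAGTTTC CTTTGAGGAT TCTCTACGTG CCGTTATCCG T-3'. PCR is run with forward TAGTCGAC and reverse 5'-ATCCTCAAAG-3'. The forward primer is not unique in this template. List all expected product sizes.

124 bp, 76 bp, 62 bp

The forward primer TAGTCGAC matches the top strand at positions 7–14, 55–62, 69–76.
The reverse primer's reverse complement is CTTTGAGGAT, matching at positions 121–130.
Each forward site pairs with the reverse site to give a product ending at position 130: sizes 124, 76, 62 bp.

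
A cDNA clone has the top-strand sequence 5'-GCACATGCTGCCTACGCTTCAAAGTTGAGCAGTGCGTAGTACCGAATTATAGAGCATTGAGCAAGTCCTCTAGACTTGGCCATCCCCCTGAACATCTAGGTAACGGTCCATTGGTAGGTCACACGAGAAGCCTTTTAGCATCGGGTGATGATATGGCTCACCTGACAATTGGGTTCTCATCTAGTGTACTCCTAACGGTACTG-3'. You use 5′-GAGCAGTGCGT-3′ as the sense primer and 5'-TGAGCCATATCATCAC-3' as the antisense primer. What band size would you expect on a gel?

The forward primer matches the template at positions 27–37.
Taking the reverse complement of TGAGCCATATCATCAC gives GTGATGATATGGCTCA, found at positions 145–160 on the template; the primer anneals here to the top strand with its 3' end pointing upstream.
Product length = (reverse-primer end) − (forward-primer start) + 1 = 160 − 27 + 1 = 134 bp.

134 bp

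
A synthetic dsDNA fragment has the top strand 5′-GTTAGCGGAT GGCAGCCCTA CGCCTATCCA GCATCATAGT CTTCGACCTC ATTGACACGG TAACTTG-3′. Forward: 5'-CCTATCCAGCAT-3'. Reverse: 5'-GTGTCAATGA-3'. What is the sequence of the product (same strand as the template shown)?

5'-CCTATCCAGCATCATAGTCTTCGACCTCATTGACAC-3'

The forward primer matches the template at positions 23–34.
Taking the reverse complement of GTGTCAATGA gives TCATTGACAC, found at positions 49–58 on the template; the primer anneals here to the top strand with its 3' end pointing upstream.
The product is the template from position 23 through 58 (36 bp).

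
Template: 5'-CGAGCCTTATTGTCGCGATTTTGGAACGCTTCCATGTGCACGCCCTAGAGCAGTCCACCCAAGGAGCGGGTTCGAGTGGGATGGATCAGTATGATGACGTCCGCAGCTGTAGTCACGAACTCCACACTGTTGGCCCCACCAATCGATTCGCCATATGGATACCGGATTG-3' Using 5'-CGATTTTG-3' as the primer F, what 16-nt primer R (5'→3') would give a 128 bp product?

5'-ATTGGTGGGGCCAACA-3'

The forward primer binds at positions 16–23, so a 128 bp product ends at position 16 + 128 − 1 = 143.
The reverse primer anneals to the top strand over positions 128–143, i.e. to TGTTGGCCCCACCAAT.
Its sequence written 5'→3' is the reverse complement: ATTGGTGGGGCCAACA.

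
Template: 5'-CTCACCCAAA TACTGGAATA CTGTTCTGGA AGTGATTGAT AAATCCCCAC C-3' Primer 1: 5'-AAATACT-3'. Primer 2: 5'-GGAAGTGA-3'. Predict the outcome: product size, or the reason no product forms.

Primer 1 (AAATACT) matches the top strand at positions 8–14 (3' end points downstream).
Primer 2 (GGAAGTGA) also matches the top strand directly, at positions 28–35 — its reverse complement TCACTTCC is not present.
Both primers anneal to the bottom strand with 3' ends pointing the same way, so neither can prime synthesis back toward the other.

No product — both primers anneal to the same strand and extend in the same direction.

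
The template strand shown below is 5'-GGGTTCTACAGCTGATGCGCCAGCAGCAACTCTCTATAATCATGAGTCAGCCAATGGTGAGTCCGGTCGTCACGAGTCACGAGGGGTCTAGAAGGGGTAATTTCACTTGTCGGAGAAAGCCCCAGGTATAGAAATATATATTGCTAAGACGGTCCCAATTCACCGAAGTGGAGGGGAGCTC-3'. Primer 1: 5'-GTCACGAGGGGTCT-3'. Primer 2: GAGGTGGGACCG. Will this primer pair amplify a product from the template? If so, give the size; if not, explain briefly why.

Primer 2 (GAGGTGGGACCG) does not match the top strand, and its reverse complement CGGTCCCACCTC does not match either.
With no annealing site for primer 2, no amplification occurs.

No product — primer 2 has no binding site in the template.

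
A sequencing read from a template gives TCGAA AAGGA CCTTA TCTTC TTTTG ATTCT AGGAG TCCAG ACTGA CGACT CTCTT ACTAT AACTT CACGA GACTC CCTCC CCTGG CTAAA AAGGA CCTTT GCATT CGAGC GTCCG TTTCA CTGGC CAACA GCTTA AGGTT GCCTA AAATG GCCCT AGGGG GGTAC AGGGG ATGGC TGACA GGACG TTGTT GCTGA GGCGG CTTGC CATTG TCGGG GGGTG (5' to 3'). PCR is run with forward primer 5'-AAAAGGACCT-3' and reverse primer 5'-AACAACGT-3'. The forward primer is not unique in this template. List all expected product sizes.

The forward primer AAAAGGACCT matches the top strand at positions 4–13, 89–98.
The reverse primer's reverse complement is ACGTTGTT, matching at positions 183–190.
Each forward site pairs with the reverse site to give a product ending at position 190: sizes 187, 102 bp.

187 bp, 102 bp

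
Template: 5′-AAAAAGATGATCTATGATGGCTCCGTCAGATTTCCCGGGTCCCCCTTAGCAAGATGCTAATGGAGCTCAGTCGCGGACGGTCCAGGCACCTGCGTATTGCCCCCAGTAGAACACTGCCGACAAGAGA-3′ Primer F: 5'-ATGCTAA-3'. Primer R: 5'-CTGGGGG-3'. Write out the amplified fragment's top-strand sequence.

Scanning the template, ATGCTAA occurs at positions 54–60; this primer anneals to the bottom strand there with its 3' end pointing downstream.
The reverse primer's reverse complement is CCCCCAG, which matches the template at positions 100–106.
The product is the template from position 54 through 106 (53 bp).

5'-ATGCTAATGGAGCTCAGTCGCGGACGGTCCAGGCACCTGCGTATTGCCCCCAG-3'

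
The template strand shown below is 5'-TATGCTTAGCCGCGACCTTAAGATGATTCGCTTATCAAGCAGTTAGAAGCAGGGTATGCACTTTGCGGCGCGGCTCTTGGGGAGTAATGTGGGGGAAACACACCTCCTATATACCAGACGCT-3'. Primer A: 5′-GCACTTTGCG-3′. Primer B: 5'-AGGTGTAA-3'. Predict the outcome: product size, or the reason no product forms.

No product — primer B has no binding site in the template.

Primer B (AGGTGTAA) does not match the top strand, and its reverse complement TTACACCT does not match either.
With no annealing site for primer B, no amplification occurs.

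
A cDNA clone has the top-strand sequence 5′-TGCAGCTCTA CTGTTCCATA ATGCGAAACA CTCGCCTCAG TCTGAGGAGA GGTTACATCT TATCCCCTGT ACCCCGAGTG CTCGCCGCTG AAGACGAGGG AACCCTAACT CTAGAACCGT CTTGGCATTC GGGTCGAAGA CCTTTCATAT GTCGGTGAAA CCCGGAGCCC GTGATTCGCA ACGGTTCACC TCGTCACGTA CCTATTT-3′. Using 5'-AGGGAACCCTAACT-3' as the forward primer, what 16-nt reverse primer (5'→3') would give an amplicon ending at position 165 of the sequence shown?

The forward primer binds at positions 97–110; the product's 3' end on the top strand is position 165.
The reverse primer anneals to the top strand over positions 150–165, i.e. to TGTCGGTGAAACCCGG.
Its sequence written 5'→3' is the reverse complement: CCGGGTTTCACCGACA.

5'-CCGGGTTTCACCGACA-3'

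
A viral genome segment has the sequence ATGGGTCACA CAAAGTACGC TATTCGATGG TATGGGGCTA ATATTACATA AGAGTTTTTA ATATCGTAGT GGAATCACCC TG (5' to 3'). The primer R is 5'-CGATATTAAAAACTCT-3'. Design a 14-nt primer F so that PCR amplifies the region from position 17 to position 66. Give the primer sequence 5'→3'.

5'-ACGCTATTCGATGG-3'

The reverse primer's reverse complement AGAGTTTTTAATATCG matches the template at positions 51–66; the product starts at position 17.
The forward primer is identical to the top strand over positions 17–30: ACGCTATTCGATGG.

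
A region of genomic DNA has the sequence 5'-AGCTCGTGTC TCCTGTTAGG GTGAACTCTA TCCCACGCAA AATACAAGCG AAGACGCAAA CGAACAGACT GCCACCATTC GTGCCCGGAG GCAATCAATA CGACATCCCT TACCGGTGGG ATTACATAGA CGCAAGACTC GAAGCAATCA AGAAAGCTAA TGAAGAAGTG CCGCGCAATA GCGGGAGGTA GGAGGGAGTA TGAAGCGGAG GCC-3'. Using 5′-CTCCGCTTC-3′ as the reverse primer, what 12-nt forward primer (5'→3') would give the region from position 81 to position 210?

The reverse primer's reverse complement GAAGCGGAG matches the template at positions 202–210; the product starts at position 81.
The forward primer is identical to the top strand over positions 81–92: GTGCCCGGAGGC.

5'-GTGCCCGGAGGC-3'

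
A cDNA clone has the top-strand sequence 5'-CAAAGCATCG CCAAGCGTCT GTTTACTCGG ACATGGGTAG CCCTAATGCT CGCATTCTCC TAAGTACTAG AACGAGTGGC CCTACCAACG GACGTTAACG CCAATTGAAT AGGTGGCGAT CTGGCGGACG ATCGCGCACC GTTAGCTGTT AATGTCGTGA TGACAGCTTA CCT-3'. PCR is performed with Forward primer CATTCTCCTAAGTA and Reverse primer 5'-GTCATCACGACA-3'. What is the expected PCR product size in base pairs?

Scanning the template, CATTCTCCTAAGTA occurs at positions 53–66; this primer anneals to the bottom strand there with its 3' end pointing downstream.
Taking the reverse complement of GTCATCACGACA gives TGTCGTGATGAC, found at positions 153–164 on the template; the primer anneals here to the top strand with its 3' end pointing upstream.
Product length = (reverse-primer end) − (forward-primer start) + 1 = 164 − 53 + 1 = 112 bp.

112 bp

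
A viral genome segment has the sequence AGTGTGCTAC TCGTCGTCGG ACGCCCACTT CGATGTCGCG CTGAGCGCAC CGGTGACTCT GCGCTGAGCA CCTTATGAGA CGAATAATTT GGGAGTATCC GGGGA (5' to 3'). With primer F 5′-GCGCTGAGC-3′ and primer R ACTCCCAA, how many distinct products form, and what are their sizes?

Two products: 59 bp, 36 bp

The forward primer GCGCTGAGC matches the top strand at positions 38–46, 61–69.
The reverse primer's reverse complement is TTGGGAGT, matching at positions 89–96.
Each forward site pairs with the reverse site to give a product ending at position 96: sizes 59, 36 bp.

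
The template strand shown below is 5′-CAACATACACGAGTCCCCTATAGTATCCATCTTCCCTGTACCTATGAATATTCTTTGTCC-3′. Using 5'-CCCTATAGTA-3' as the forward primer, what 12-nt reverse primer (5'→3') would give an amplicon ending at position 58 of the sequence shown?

5'-ACAAAGAATATT-3'

The forward primer binds at positions 16–25; the product's 3' end on the top strand is position 58.
The reverse primer anneals to the top strand over positions 47–58, i.e. to AATATTCTTTGT.
Its sequence written 5'→3' is the reverse complement: ACAAAGAATATT.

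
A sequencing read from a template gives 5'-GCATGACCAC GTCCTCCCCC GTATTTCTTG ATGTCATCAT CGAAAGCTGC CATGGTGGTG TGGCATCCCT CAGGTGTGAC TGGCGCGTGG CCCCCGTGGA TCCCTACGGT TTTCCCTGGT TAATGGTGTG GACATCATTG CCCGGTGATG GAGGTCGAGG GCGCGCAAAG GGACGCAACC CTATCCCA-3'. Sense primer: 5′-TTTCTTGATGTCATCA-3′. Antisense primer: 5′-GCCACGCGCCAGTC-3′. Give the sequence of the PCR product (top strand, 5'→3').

5'-TTTCTTGATGTCATCATCGAAAGCTGCCATGGTGGTGTGGCATCCCTCAGGTGTGACTGGCGCGTGGC-3'

Forward primer TTTCTTGATGTCATCA is found on the top strand at positions 24–39.
Taking the reverse complement of GCCACGCGCCAGTC gives GACTGGCGCGTGGC, found at positions 78–91 on the template; the primer anneals here to the top strand with its 3' end pointing upstream.
The product is the template from position 24 through 91 (68 bp).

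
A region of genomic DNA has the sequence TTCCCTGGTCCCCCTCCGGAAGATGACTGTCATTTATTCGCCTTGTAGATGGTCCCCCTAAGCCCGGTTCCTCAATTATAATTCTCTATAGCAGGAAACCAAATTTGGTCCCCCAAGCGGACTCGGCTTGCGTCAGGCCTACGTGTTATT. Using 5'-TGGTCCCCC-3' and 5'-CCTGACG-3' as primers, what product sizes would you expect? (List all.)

The forward primer TGGTCCCCC matches the top strand at positions 6–14, 50–58, 106–114.
The reverse primer's reverse complement is CGTCAGG, matching at positions 131–137.
Each forward site pairs with the reverse site to give a product ending at position 137: sizes 132, 88, 32 bp.

132 bp, 88 bp, 32 bp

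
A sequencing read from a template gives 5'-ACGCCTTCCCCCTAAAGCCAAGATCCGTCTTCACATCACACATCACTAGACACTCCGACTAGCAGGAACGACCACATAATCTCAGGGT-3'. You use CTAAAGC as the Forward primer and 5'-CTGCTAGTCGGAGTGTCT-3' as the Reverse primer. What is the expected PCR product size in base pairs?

Forward primer CTAAAGC is found on the top strand at positions 12–18.
Taking the reverse complement of CTGCTAGTCGGAGTGTCT gives AGACACTCCGACTAGCAG, found at positions 48–65 on the template; the primer anneals here to the top strand with its 3' end pointing upstream.
Product length = (reverse-primer end) − (forward-primer start) + 1 = 65 − 12 + 1 = 54 bp.

54 bp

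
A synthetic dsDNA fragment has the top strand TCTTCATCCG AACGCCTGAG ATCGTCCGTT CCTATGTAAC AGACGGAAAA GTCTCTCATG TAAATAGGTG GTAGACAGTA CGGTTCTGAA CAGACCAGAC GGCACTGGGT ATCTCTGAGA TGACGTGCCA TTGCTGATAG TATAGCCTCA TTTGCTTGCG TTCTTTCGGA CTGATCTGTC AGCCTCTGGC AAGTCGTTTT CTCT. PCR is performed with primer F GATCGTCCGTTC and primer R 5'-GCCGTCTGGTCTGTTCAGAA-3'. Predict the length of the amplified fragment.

84 bp

The forward primer matches the template at positions 20–31.
Taking the reverse complement of GCCGTCTGGTCTGTTCAGAA gives TTCTGAACAGACCAGACGGC, found at positions 84–103 on the template; the primer anneals here to the top strand with its 3' end pointing upstream.
Product length = (reverse-primer end) − (forward-primer start) + 1 = 103 − 20 + 1 = 84 bp.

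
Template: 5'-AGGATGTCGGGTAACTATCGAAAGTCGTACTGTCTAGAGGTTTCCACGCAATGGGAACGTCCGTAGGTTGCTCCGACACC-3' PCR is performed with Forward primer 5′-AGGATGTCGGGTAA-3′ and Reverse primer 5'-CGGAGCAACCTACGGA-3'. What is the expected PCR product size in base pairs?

The forward primer matches the template at positions 1–14.
Reverse complement of the reverse primer: TCCGTAGGTTGCTCCG. This occurs on the top strand at positions 60–75.
The product runs from position 1 to position 75, so its length is 75 − 1 + 1 = 75 bp.

75 bp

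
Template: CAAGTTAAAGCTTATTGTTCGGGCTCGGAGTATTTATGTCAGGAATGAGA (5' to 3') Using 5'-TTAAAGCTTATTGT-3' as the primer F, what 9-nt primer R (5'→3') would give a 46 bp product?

The forward primer binds at positions 5–18, so a 46 bp product ends at position 5 + 46 − 1 = 50.
The reverse primer anneals to the top strand over positions 42–50, i.e. to GGAATGAGA.
Its sequence written 5'→3' is the reverse complement: TCTCATTCC.

5'-TCTCATTCC-3'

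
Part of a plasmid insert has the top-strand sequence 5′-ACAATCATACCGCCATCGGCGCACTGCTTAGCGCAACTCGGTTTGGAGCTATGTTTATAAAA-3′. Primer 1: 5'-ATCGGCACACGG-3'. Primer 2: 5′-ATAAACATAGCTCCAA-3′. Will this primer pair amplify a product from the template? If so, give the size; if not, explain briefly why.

No product — primer 1 has no binding site in the template.

Primer 1 (ATCGGCACACGG) does not match the top strand, and its reverse complement CCGTGTGCCGAT does not match either.
With no annealing site for primer 1, no amplification occurs.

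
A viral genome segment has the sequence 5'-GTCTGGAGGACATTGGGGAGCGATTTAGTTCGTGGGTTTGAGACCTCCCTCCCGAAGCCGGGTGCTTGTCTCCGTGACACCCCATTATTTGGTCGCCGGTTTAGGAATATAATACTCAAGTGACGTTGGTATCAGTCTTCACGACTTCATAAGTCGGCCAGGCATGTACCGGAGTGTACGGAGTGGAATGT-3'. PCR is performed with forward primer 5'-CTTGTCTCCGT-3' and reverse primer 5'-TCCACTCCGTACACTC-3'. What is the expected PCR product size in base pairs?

Scanning the template, CTTGTCTCCGT occurs at positions 65–75; this primer anneals to the bottom strand there with its 3' end pointing downstream.
Taking the reverse complement of TCCACTCCGTACACTC gives GAGTGTACGGAGTGGA, found at positions 172–187 on the template; the primer anneals here to the top strand with its 3' end pointing upstream.
Product length = (reverse-primer end) − (forward-primer start) + 1 = 187 − 65 + 1 = 123 bp.

123 bp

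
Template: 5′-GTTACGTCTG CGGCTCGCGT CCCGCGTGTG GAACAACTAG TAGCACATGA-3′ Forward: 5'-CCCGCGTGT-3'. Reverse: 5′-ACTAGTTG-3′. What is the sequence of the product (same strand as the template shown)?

Scanning the template, CCCGCGTGT occurs at positions 21–29; this primer anneals to the bottom strand there with its 3' end pointing downstream.
The reverse primer's reverse complement is CAACTAGT, which matches the template at positions 34–41.
The product is the template from position 21 through 41 (21 bp).

5'-CCCGCGTGTGGAACAACTAGT-3'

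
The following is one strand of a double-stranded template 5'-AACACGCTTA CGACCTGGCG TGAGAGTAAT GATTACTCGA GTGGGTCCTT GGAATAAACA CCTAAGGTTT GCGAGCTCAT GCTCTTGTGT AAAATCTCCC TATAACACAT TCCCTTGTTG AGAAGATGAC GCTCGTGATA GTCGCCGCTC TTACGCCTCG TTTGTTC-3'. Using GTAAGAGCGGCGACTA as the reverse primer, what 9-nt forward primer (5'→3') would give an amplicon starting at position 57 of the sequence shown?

5'-AACACCTAA-3'

The reverse primer's reverse complement TAGTCGCCGCTCTTAC matches the template at positions 139–154; the product starts at position 57.
The forward primer is identical to the top strand over positions 57–65: AACACCTAA.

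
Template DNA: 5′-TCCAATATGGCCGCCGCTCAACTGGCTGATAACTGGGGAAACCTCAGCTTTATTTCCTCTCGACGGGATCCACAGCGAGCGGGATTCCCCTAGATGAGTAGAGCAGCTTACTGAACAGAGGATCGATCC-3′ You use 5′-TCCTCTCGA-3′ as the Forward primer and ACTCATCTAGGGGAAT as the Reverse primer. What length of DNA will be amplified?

Forward primer TCCTCTCGA is found on the top strand at positions 55–63.
The reverse primer's reverse complement is ATTCCCCTAGATGAGT, which matches the template at positions 84–99.
The product runs from position 55 to position 99, so its length is 99 − 55 + 1 = 45 bp.

45 bp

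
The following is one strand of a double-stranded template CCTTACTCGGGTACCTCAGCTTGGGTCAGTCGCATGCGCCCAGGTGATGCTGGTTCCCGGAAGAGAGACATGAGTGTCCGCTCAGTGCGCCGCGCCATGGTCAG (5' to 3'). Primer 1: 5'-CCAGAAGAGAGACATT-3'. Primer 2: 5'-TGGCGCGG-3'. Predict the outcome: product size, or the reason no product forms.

Primer 1 (CCAGAAGAGAGACATT) does not match the top strand, and its reverse complement AATGTCTCTCTTCTGG does not match either.
With no annealing site for primer 1, no amplification occurs.

No product — primer 1 has no binding site in the template.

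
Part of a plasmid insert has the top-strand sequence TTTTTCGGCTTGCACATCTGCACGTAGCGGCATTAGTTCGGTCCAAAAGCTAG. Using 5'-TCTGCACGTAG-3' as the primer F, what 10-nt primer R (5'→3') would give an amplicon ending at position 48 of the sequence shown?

The forward primer binds at positions 17–27; the product's 3' end on the top strand is position 48.
The reverse primer anneals to the top strand over positions 39–48, i.e. to CGGTCCAAAA.
Its sequence written 5'→3' is the reverse complement: TTTTGGACCG.

5'-TTTTGGACCG-3'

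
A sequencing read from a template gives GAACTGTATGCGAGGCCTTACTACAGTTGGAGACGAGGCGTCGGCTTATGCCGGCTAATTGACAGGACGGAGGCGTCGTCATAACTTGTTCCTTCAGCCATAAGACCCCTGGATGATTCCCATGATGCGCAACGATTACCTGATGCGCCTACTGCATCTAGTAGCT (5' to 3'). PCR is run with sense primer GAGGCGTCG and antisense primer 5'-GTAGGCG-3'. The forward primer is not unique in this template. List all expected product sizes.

118 bp, 83 bp

The forward primer GAGGCGTCG matches the top strand at positions 35–43, 70–78.
The reverse primer's reverse complement is CGCCTAC, matching at positions 146–152.
Each forward site pairs with the reverse site to give a product ending at position 152: sizes 118, 83 bp.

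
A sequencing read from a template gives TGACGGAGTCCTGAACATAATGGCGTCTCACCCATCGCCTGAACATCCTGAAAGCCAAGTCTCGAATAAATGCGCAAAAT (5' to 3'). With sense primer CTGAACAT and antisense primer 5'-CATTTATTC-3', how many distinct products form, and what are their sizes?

Two products: 62 bp, 34 bp

The forward primer CTGAACAT matches the top strand at positions 11–18, 39–46.
The reverse primer's reverse complement is GAATAAATG, matching at positions 64–72.
Each forward site pairs with the reverse site to give a product ending at position 72: sizes 62, 34 bp.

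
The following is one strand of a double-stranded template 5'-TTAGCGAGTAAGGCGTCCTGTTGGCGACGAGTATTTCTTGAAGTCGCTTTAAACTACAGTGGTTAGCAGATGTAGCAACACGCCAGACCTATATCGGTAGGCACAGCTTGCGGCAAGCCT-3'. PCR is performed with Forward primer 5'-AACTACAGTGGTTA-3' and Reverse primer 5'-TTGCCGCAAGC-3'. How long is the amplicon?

65 bp

Forward primer AACTACAGTGGTTA is found on the top strand at positions 52–65.
The reverse primer's reverse complement is GCTTGCGGCAA, which matches the template at positions 106–116.
Product length = (reverse-primer end) − (forward-primer start) + 1 = 116 − 52 + 1 = 65 bp.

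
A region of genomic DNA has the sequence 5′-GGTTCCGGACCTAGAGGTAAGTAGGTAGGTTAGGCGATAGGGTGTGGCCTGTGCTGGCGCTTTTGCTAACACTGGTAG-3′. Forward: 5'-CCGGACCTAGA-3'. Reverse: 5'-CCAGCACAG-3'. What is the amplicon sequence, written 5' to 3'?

5'-CCGGACCTAGAGGTAAGTAGGTAGGTTAGGCGATAGGGTGTGGCCTGTGCTGG-3'

Scanning the template, CCGGACCTAGA occurs at positions 5–15; this primer anneals to the bottom strand there with its 3' end pointing downstream.
Reverse complement of the reverse primer: CTGTGCTGG. This occurs on the top strand at positions 49–57.
The product is the template from position 5 through 57 (53 bp).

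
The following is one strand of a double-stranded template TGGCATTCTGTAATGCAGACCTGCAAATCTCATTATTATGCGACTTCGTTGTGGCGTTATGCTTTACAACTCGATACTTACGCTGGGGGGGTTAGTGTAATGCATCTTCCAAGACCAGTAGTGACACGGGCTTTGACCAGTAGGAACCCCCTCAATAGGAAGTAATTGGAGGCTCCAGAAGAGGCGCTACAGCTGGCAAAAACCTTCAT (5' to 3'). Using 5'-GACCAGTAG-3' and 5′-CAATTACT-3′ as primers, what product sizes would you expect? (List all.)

The forward primer GACCAGTAG matches the top strand at positions 113–121, 135–143.
The reverse primer's reverse complement is AGTAATTG, matching at positions 161–168.
Each forward site pairs with the reverse site to give a product ending at position 168: sizes 56, 34 bp.

56 bp, 34 bp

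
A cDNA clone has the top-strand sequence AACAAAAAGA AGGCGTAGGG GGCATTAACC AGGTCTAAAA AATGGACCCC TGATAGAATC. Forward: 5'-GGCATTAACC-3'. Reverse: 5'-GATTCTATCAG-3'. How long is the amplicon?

The forward primer matches the template at positions 21–30.
The reverse primer's reverse complement is CTGATAGAATC, which matches the template at positions 50–60.
The product runs from position 21 to position 60, so its length is 60 − 21 + 1 = 40 bp.

40 bp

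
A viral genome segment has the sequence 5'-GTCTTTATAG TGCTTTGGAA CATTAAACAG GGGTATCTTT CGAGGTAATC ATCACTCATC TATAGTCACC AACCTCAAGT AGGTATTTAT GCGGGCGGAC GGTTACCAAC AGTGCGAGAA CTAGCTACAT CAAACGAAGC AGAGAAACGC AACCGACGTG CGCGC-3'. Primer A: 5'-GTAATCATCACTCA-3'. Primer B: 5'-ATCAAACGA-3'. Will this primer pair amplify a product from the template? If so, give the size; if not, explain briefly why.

No product — both primers anneal to the same strand and extend in the same direction.

Primer A (GTAATCATCACTCA) matches the top strand at positions 45–58 (3' end points downstream).
Primer B (ATCAAACGA) also matches the top strand directly, at positions 129–137 — its reverse complement TCGTTTGAT is not present.
Both primers anneal to the bottom strand with 3' ends pointing the same way, so neither can prime synthesis back toward the other.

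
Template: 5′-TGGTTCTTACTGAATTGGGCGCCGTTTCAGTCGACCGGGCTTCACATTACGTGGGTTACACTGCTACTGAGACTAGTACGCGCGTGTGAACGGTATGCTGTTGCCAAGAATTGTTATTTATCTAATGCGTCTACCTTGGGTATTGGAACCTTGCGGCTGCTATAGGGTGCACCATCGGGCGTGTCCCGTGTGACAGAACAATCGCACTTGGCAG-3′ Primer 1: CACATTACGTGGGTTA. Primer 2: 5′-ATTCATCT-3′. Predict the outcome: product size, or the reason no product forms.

No product — primer 2 has no binding site in the template.

Primer 2 (ATTCATCT) does not match the top strand, and its reverse complement AGATGAAT does not match either.
With no annealing site for primer 2, no amplification occurs.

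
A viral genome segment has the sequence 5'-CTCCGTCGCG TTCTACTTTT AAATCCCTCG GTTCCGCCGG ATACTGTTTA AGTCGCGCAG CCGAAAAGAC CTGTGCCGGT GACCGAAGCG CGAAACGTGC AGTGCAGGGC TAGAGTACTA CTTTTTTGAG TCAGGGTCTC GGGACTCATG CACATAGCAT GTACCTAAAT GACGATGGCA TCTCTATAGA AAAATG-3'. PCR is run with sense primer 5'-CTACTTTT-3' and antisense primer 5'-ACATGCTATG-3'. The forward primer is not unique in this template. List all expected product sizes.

The forward primer CTACTTTT matches the top strand at positions 13–20, 118–125.
The reverse primer's reverse complement is CATAGCATGT, matching at positions 153–162.
Each forward site pairs with the reverse site to give a product ending at position 162: sizes 150, 45 bp.

150 bp, 45 bp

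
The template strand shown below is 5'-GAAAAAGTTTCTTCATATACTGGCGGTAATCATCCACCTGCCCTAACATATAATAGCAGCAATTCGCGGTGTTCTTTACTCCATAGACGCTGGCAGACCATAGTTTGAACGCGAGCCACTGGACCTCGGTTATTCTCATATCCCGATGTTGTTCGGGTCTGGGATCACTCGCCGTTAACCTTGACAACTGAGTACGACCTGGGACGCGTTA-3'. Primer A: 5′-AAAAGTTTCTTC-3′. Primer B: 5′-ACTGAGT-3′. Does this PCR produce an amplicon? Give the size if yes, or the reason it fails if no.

No product — both primers anneal to the same strand and extend in the same direction.

Primer A (AAAAGTTTCTTC) matches the top strand at positions 3–14 (3' end points downstream).
Primer B (ACTGAGT) also matches the top strand directly, at positions 187–193 — its reverse complement ACTCAGT is not present.
Both primers anneal to the bottom strand with 3' ends pointing the same way, so neither can prime synthesis back toward the other.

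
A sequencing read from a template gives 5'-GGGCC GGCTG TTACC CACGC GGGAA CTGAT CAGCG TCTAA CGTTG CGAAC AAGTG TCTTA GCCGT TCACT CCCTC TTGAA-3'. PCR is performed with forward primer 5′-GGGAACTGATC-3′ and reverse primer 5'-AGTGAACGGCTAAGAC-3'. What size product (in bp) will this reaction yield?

Scanning the template, GGGAACTGATC occurs at positions 21–31; this primer anneals to the bottom strand there with its 3' end pointing downstream.
Reverse complement of the reverse primer: GTCTTAGCCGTTCACT. This occurs on the top strand at positions 55–70.
Product length = (reverse-primer end) − (forward-primer start) + 1 = 70 − 21 + 1 = 50 bp.

50 bp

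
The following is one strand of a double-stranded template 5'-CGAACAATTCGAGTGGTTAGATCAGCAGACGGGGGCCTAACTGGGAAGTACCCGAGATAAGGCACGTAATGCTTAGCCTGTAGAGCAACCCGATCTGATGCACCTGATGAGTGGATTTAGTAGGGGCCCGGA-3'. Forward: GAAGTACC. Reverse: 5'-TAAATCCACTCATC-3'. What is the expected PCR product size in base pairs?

Forward primer GAAGTACC is found on the top strand at positions 45–52.
The reverse primer's reverse complement is GATGAGTGGATTTA, which matches the template at positions 106–119.
Amplicon spans positions 45–119: 75 bp.

75 bp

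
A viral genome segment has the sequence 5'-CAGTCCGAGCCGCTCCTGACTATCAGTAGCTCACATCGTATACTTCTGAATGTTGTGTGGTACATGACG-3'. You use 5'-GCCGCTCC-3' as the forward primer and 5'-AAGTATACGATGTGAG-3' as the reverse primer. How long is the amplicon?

37 bp

The forward primer matches the template at positions 9–16.
The reverse primer's reverse complement is CTCACATCGTATACTT, which matches the template at positions 30–45.
The product runs from position 9 to position 45, so its length is 45 − 9 + 1 = 37 bp.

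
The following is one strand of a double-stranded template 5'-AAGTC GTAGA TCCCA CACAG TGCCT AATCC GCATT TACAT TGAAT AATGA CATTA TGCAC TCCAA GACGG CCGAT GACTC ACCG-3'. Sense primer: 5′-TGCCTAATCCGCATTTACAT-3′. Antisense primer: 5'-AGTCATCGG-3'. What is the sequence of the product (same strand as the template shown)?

5'-TGCCTAATCCGCATTTACATTGAATAATGACATTATGCACTCCAAGACGGCCGATGACT-3'

Scanning the template, TGCCTAATCCGCATTTACAT occurs at positions 21–40; this primer anneals to the bottom strand there with its 3' end pointing downstream.
Taking the reverse complement of AGTCATCGG gives CCGATGACT, found at positions 71–79 on the template; the primer anneals here to the top strand with its 3' end pointing upstream.
The product is the template from position 21 through 79 (59 bp).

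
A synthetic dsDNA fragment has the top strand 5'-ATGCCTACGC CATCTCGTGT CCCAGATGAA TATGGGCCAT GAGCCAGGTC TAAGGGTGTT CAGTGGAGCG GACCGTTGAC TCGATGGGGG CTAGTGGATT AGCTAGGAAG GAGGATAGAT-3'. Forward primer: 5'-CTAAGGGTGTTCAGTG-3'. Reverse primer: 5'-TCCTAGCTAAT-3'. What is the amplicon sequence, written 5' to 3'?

5'-CTAAGGGTGTTCAGTGGAGCGGACCGTTGACTCGATGGGGGCTAGTGGATTAGCTAGGA-3'

Scanning the template, CTAAGGGTGTTCAGTG occurs at positions 50–65; this primer anneals to the bottom strand there with its 3' end pointing downstream.
Taking the reverse complement of TCCTAGCTAAT gives ATTAGCTAGGA, found at positions 98–108 on the template; the primer anneals here to the top strand with its 3' end pointing upstream.
The product is the template from position 50 through 108 (59 bp).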